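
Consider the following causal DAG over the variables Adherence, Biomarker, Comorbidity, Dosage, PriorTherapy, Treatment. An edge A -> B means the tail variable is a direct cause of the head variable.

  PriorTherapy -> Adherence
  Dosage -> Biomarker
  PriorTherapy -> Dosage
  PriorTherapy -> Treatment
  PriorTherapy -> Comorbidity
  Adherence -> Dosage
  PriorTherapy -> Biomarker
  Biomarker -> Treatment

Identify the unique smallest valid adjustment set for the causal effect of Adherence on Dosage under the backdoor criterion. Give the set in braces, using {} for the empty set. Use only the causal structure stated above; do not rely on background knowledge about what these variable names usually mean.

Variables eligible for adjustment (non-descendants of Adherence, excluding Adherence and Dosage): {Comorbidity, PriorTherapy}.
Backdoor paths from Adherence to Dosage:
  P1: Adherence <- PriorTherapy -> Dosage
  P2: Adherence <- PriorTherapy -> Biomarker <- Dosage
  P3: Adherence <- PriorTherapy -> Treatment <- Biomarker <- Dosage
The empty set is not sufficient: P1 (Adherence <- PriorTherapy -> Dosage) has no collider blocking it and no conditioned non-collider, so it is open.
Try {PriorTherapy}:
  P1: blocked at fork node PriorTherapy ∈ conditioning set.
  P2: blocked at fork node PriorTherapy ∈ conditioning set.
  P3: blocked at fork node PriorTherapy ∈ conditioning set.
{PriorTherapy} contains no descendant of Adherence and blocks every backdoor path.
No other singleton works — e.g. {Comorbidity} leaves P1 open — so {PriorTherapy} is the unique smallest valid adjustment set.

{PriorTherapy}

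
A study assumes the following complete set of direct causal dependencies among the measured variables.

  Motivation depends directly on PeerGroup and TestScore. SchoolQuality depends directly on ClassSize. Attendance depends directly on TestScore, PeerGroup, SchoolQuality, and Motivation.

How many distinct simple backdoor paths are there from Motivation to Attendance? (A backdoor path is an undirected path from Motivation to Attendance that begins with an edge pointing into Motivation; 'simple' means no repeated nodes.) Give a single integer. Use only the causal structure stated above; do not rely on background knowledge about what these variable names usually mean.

A backdoor path from Motivation to Attendance is any simple undirected path whose first edge points into Motivation (i.e. leaves Motivation via a parent).
Parents of Motivation: {PeerGroup, TestScore}.
Enumerating:
  P1: Motivation <- TestScore -> Attendance
  P2: Motivation <- PeerGroup -> Attendance
That exhausts the simple backdoor paths. Count: 2.

2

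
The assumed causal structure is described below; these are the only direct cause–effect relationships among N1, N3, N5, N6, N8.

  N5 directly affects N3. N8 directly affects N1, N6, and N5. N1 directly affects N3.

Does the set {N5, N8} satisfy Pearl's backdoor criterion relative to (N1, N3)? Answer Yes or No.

Backdoor paths from N1 to N3 (paths whose first edge points into N1):
  P1: N1 <- N8 -> N5 -> N3
Condition 1 (no descendant of N1 in the set): holds — descendants of N1 are {N3}; none are in {N5, N8}.
Condition 2 (every backdoor path blocked by {N5, N8}):
  P1: blocked at fork node N8 ∈ conditioning set.
{N5, N8} satisfies the backdoor criterion.

Yes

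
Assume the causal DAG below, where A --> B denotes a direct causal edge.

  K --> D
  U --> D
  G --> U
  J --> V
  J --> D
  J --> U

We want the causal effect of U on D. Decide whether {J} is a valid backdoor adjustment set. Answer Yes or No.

Backdoor paths from U to D (paths whose first edge points into U):
  P1: U <- J -> D
Condition 1 (no descendant of U in the set): holds — descendants of U are {D}; none are in {J}.
Condition 2 (every backdoor path blocked by {J}):
  P1: blocked at fork node J ∈ conditioning set.
{J} satisfies the backdoor criterion.

Yes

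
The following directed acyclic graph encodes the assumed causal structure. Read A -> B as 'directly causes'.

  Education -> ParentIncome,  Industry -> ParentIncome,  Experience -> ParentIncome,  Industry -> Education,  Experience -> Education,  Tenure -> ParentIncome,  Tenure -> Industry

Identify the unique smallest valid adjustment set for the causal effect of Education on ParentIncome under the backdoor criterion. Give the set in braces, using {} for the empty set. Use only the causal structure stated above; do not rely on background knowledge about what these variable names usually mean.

Variables eligible for adjustment (non-descendants of Education, excluding Education and ParentIncome): {Experience, Industry, Tenure}.
Backdoor paths from Education to ParentIncome:
  P1: Education <- Industry <- Tenure -> ParentIncome
  P2: Education <- Industry -> ParentIncome
  P3: Education <- Experience -> ParentIncome
The empty set is not sufficient: P1 (Education <- Industry <- Tenure -> ParentIncome) has no collider blocking it and no conditioned non-collider, so it is open.
Try {Experience, Industry}:
  P1: blocked at chain node Industry ∈ conditioning set.
  P2: blocked at fork node Industry ∈ conditioning set.
  P3: blocked at fork node Experience ∈ conditioning set.
{Experience, Industry} contains no descendant of Education and blocks every backdoor path.
Every element of {Experience, Industry} is needed (dropping Experience leaves P3 open; dropping Industry leaves P1 open), so no proper subset is valid.
Among all size-2 subsets of the eligible variables, only {Experience, Industry} blocks every backdoor path, so it is the unique smallest valid adjustment set.

{Experience, Industry}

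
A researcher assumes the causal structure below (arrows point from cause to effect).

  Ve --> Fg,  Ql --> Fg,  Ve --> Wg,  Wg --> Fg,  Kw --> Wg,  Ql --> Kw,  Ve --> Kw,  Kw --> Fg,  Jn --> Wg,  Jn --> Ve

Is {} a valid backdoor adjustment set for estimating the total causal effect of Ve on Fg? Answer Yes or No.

Backdoor paths from Ve to Fg (paths whose first edge points into Ve):
  P1: Ve <- Jn -> Wg <- Kw <- Ql -> Fg
  P2: Ve <- Jn -> Wg <- Kw -> Fg
  P3: Ve <- Jn -> Wg -> Fg
Condition 1 (no descendant of Ve in the set): holds — descendants of Ve are {Fg, Kw, Wg}; none are in {}.
Condition 2 (every backdoor path blocked by {}):
  P1: blocked at collider Wg (neither it nor any descendant is in the conditioning set).
  P2: blocked at collider Wg (neither it nor any descendant is in the conditioning set).
  P3: open — no interior node is in the conditioning set.
{} does not satisfy the backdoor criterion.

No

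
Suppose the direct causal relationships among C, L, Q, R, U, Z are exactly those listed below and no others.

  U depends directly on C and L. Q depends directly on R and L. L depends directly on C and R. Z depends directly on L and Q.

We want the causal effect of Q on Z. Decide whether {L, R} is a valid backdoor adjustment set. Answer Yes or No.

Yes

Backdoor paths from Q to Z (paths whose first edge points into Q):
  P1: Q <- R -> L -> Z
  P2: Q <- L -> Z
Condition 1 (no descendant of Q in the set): holds — descendants of Q are {Z}; none are in {L, R}.
Condition 2 (every backdoor path blocked by {L, R}):
  P1: blocked at fork node R ∈ conditioning set.
  P2: blocked at fork node L ∈ conditioning set.
{L, R} satisfies the backdoor criterion.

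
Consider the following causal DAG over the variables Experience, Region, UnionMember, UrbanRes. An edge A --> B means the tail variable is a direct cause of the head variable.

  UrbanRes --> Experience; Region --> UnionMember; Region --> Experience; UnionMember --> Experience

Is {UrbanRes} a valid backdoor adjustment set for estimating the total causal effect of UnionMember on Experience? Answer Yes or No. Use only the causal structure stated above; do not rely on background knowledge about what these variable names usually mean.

Backdoor paths from UnionMember to Experience (paths whose first edge points into UnionMember):
  P1: UnionMember <- Region -> Experience
Condition 1 (no descendant of UnionMember in the set): holds — descendants of UnionMember are {Experience}; none are in {UrbanRes}.
Condition 2 (every backdoor path blocked by {UrbanRes}):
  P1: open — no interior node is in the conditioning set.
{UrbanRes} does not satisfy the backdoor criterion.

No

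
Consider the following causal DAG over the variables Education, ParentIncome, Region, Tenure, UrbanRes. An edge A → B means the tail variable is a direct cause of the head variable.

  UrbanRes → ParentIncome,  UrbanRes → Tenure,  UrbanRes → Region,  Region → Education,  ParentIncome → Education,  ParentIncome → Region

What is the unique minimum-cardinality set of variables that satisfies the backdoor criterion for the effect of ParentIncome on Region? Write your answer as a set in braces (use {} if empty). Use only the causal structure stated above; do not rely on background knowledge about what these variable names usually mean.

Variables eligible for adjustment (non-descendants of ParentIncome, excluding ParentIncome and Region): {Tenure, UrbanRes}.
Backdoor paths from ParentIncome to Region:
  P1: ParentIncome <- UrbanRes -> Region
The empty set is not sufficient: P1 (ParentIncome <- UrbanRes -> Region) has no collider blocking it and no conditioned non-collider, so it is open.
Try {UrbanRes}:
  P1: blocked at fork node UrbanRes ∈ conditioning set.
{UrbanRes} contains no descendant of ParentIncome and blocks every backdoor path.
No other singleton works — e.g. {Tenure} leaves P1 open — so {UrbanRes} is the unique smallest valid adjustment set.

{UrbanRes}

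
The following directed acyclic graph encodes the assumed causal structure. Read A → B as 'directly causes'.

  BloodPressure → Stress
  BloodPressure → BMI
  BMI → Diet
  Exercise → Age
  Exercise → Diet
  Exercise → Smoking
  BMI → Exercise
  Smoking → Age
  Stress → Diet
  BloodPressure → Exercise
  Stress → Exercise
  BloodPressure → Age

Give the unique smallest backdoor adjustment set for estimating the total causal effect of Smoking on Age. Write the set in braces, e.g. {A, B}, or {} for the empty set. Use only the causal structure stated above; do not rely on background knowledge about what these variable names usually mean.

Variables eligible for adjustment (non-descendants of Smoking, excluding Smoking and Age): {BMI, BloodPressure, Diet, Exercise, Stress}.
Backdoor paths from Smoking to Age:
  P1: Smoking <- Exercise <- BloodPressure -> Age
  P2: Smoking <- Exercise <- Stress <- BloodPressure -> Age
  P3: Smoking <- Exercise <- Stress -> Diet <- BMI <- BloodPressure -> Age
  P4: Smoking <- Exercise <- BMI <- BloodPressure -> Age
  P5: Smoking <- Exercise <- BMI -> Diet <- Stress <- BloodPressure -> Age
  P6: Smoking <- Exercise -> Diet <- Stress <- BloodPressure -> Age
  P7: Smoking <- Exercise -> Diet <- BMI <- BloodPressure -> Age
  P8: Smoking <- Exercise -> Age
The empty set is not sufficient: P1 (Smoking <- Exercise <- BloodPressure -> Age) has no collider blocking it and no conditioned non-collider, so it is open.
Try {Exercise}:
  P1: blocked at chain node Exercise ∈ conditioning set.
  P2: blocked at chain node Exercise ∈ conditioning set.
  P3: blocked at chain node Exercise ∈ conditioning set.
  P4: blocked at chain node Exercise ∈ conditioning set.
  P5: blocked at chain node Exercise ∈ conditioning set.
  P6: blocked at fork node Exercise ∈ conditioning set.
  P7: blocked at fork node Exercise ∈ conditioning set.
  P8: blocked at fork node Exercise ∈ conditioning set.
{Exercise} contains no descendant of Smoking and blocks every backdoor path.
No other singleton works — e.g. {BloodPressure} leaves P8 open — so {Exercise} is the unique smallest valid adjustment set.

{Exercise}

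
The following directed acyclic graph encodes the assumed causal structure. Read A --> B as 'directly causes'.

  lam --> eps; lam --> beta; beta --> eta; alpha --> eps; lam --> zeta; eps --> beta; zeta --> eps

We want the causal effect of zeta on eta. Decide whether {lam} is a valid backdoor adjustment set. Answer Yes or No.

Yes

Backdoor paths from zeta to eta (paths whose first edge points into zeta):
  P1: zeta <- lam -> eps -> beta -> eta
  P2: zeta <- lam -> beta -> eta
Condition 1 (no descendant of zeta in the set): holds — descendants of zeta are {beta, eps, eta}; none are in {lam}.
Condition 2 (every backdoor path blocked by {lam}):
  P1: blocked at fork node lam ∈ conditioning set.
  P2: blocked at fork node lam ∈ conditioning set.
{lam} satisfies the backdoor criterion.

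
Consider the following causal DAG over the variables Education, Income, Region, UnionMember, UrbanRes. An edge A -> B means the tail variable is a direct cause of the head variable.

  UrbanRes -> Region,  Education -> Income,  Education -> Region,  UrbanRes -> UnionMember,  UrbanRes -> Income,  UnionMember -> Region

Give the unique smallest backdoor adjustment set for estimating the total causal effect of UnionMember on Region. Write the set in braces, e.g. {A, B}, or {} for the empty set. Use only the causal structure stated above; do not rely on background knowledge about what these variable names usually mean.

Variables eligible for adjustment (non-descendants of UnionMember, excluding UnionMember and Region): {Education, Income, UrbanRes}.
Backdoor paths from UnionMember to Region:
  P1: UnionMember <- UrbanRes -> Region
  P2: UnionMember <- UrbanRes -> Income <- Education -> Region
The empty set is not sufficient: P1 (UnionMember <- UrbanRes -> Region) has no collider blocking it and no conditioned non-collider, so it is open.
Try {UrbanRes}:
  P1: blocked at fork node UrbanRes ∈ conditioning set.
  P2: blocked at fork node UrbanRes ∈ conditioning set.
{UrbanRes} contains no descendant of UnionMember and blocks every backdoor path.
No other singleton works — e.g. {Education} leaves P1 open — so {UrbanRes} is the unique smallest valid adjustment set.

{UrbanRes}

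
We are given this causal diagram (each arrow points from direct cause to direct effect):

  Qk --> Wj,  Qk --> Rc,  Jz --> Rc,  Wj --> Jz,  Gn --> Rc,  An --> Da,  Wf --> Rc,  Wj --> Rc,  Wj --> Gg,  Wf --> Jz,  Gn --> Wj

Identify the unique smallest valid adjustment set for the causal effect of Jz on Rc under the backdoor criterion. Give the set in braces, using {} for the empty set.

{Wf, Wj}

Variables eligible for adjustment (non-descendants of Jz, excluding Jz and Rc): {An, Da, Gg, Gn, Qk, Wf, Wj}.
Backdoor paths from Jz to Rc:
  P1: Jz <- Wf -> Rc
  P2: Jz <- Wj <- Qk -> Rc
  P3: Jz <- Wj <- Gn -> Rc
  P4: Jz <- Wj -> Rc
The empty set is not sufficient: P1 (Jz <- Wf -> Rc) has no collider blocking it and no conditioned non-collider, so it is open.
Try {Wf, Wj}:
  P1: blocked at fork node Wf ∈ conditioning set.
  P2: blocked at chain node Wj ∈ conditioning set.
  P3: blocked at chain node Wj ∈ conditioning set.
  P4: blocked at fork node Wj ∈ conditioning set.
{Wf, Wj} contains no descendant of Jz and blocks every backdoor path.
Every element of {Wf, Wj} is needed (dropping Wf leaves P1 open; dropping Wj leaves P2 open), so no proper subset is valid.
Among all size-2 subsets of the eligible variables, only {Wf, Wj} blocks every backdoor path, so it is the unique smallest valid adjustment set.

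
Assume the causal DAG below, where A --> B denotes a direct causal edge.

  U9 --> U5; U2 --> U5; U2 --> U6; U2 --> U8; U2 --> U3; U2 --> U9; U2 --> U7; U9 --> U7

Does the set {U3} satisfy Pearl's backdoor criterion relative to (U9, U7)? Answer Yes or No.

No

Backdoor paths from U9 to U7 (paths whose first edge points into U9):
  P1: U9 <- U2 -> U7
Condition 1 (no descendant of U9 in the set): holds — descendants of U9 are {U5, U7}; none are in {U3}.
Condition 2 (every backdoor path blocked by {U3}):
  P1: open — no interior node is in the conditioning set.
{U3} does not satisfy the backdoor criterion.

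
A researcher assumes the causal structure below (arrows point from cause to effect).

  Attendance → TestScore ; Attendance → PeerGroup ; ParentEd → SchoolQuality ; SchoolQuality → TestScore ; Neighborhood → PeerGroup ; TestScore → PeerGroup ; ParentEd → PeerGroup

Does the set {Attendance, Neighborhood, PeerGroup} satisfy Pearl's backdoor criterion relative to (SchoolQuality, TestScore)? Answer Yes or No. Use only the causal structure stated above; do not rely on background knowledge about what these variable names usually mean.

No

Backdoor paths from SchoolQuality to TestScore (paths whose first edge points into SchoolQuality):
  P1: SchoolQuality <- ParentEd -> PeerGroup <- Attendance -> TestScore
  P2: SchoolQuality <- ParentEd -> PeerGroup <- TestScore
Condition 1 (no descendant of SchoolQuality in the set): FAILS — PeerGroup is a descendant of SchoolQuality.
Condition 2 (every backdoor path blocked by {Attendance, Neighborhood, PeerGroup}):
  P1: blocked at fork node Attendance ∈ conditioning set.
  P2: open — collider(s) PeerGroup are conditioned on (or have a conditioned descendant) and no non-collider on the path is in the set.
{Attendance, Neighborhood, PeerGroup} does not satisfy the backdoor criterion.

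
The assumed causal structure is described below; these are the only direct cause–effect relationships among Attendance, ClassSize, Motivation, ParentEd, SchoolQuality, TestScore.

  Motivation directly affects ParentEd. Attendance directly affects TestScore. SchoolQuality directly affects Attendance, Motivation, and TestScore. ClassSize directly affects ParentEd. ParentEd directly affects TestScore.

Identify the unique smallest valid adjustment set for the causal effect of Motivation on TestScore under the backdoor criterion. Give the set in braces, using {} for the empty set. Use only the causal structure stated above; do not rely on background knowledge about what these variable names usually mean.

{SchoolQuality}

Variables eligible for adjustment (non-descendants of Motivation, excluding Motivation and TestScore): {Attendance, ClassSize, SchoolQuality}.
Backdoor paths from Motivation to TestScore:
  P1: Motivation <- SchoolQuality -> Attendance -> TestScore
  P2: Motivation <- SchoolQuality -> TestScore
The empty set is not sufficient: P1 (Motivation <- SchoolQuality -> Attendance -> TestScore) has no collider blocking it and no conditioned non-collider, so it is open.
Try {SchoolQuality}:
  P1: blocked at fork node SchoolQuality ∈ conditioning set.
  P2: blocked at fork node SchoolQuality ∈ conditioning set.
{SchoolQuality} contains no descendant of Motivation and blocks every backdoor path.
No other singleton works — e.g. {ClassSize} leaves P1 open — so {SchoolQuality} is the unique smallest valid adjustment set.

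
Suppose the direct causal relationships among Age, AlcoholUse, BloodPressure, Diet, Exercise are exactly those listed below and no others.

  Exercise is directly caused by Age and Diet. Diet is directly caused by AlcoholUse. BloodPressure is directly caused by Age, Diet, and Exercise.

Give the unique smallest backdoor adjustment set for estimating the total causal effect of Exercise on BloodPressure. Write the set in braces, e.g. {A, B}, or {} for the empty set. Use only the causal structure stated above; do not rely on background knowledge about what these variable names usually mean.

Variables eligible for adjustment (non-descendants of Exercise, excluding Exercise and BloodPressure): {Age, AlcoholUse, Diet}.
Backdoor paths from Exercise to BloodPressure:
  P1: Exercise <- Age -> BloodPressure
  P2: Exercise <- Diet -> BloodPressure
The empty set is not sufficient: P1 (Exercise <- Age -> BloodPressure) has no collider blocking it and no conditioned non-collider, so it is open.
Try {Age, Diet}:
  P1: blocked at fork node Age ∈ conditioning set.
  P2: blocked at fork node Diet ∈ conditioning set.
{Age, Diet} contains no descendant of Exercise and blocks every backdoor path.
Every element of {Age, Diet} is needed (dropping Age leaves P1 open; dropping Diet leaves P2 open), so no proper subset is valid.
Among all size-2 subsets of the eligible variables, only {Age, Diet} blocks every backdoor path, so it is the unique smallest valid adjustment set.

{Age, Diet}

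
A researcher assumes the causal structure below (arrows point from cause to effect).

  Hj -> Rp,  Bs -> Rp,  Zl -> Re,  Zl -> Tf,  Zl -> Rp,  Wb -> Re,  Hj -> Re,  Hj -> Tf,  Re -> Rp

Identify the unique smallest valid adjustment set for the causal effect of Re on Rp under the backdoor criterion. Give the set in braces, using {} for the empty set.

{Hj, Zl}

Variables eligible for adjustment (non-descendants of Re, excluding Re and Rp): {Bs, Hj, Tf, Wb, Zl}.
Backdoor paths from Re to Rp:
  P1: Re <- Hj -> Rp
  P2: Re <- Hj -> Tf <- Zl -> Rp
  P3: Re <- Zl -> Rp
  P4: Re <- Zl -> Tf <- Hj -> Rp
The empty set is not sufficient: P1 (Re <- Hj -> Rp) has no collider blocking it and no conditioned non-collider, so it is open.
Try {Hj, Zl}:
  P1: blocked at fork node Hj ∈ conditioning set.
  P2: blocked at fork node Hj ∈ conditioning set.
  P3: blocked at fork node Zl ∈ conditioning set.
  P4: blocked at fork node Zl ∈ conditioning set.
{Hj, Zl} contains no descendant of Re and blocks every backdoor path.
Every element of {Hj, Zl} is needed (dropping Hj leaves P1 open; dropping Zl leaves P3 open), so no proper subset is valid.
Among all size-2 subsets of the eligible variables, only {Hj, Zl} blocks every backdoor path, so it is the unique smallest valid adjustment set.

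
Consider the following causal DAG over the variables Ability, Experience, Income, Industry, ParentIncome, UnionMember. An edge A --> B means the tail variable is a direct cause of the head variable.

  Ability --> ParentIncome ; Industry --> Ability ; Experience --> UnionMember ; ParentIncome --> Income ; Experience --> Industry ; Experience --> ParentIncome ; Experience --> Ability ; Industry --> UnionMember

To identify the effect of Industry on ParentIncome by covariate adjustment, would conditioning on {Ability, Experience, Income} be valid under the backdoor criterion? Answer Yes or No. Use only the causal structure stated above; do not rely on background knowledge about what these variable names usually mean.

Backdoor paths from Industry to ParentIncome (paths whose first edge points into Industry):
  P1: Industry <- Experience -> Ability -> ParentIncome
  P2: Industry <- Experience -> ParentIncome
Condition 1 (no descendant of Industry in the set): FAILS — Ability and Income are descendants of Industry.
Condition 2 (every backdoor path blocked by {Ability, Experience, Income}):
  P1: blocked at fork node Experience ∈ conditioning set.
  P2: blocked at fork node Experience ∈ conditioning set.
{Ability, Experience, Income} does not satisfy the backdoor criterion.

No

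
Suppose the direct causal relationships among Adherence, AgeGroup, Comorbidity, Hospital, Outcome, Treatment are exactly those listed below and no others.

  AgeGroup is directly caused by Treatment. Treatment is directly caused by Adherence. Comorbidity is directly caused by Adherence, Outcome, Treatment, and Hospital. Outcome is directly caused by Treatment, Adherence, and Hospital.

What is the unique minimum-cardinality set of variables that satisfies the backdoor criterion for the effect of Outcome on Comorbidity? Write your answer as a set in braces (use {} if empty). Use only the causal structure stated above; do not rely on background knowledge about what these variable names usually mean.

Variables eligible for adjustment (non-descendants of Outcome, excluding Outcome and Comorbidity): {Adherence, AgeGroup, Hospital, Treatment}.
Backdoor paths from Outcome to Comorbidity:
  P1: Outcome <- Hospital -> Comorbidity
  P2: Outcome <- Adherence -> Treatment -> Comorbidity
  P3: Outcome <- Adherence -> Comorbidity
  P4: Outcome <- Treatment <- Adherence -> Comorbidity
  P5: Outcome <- Treatment -> Comorbidity
The empty set is not sufficient: P1 (Outcome <- Hospital -> Comorbidity) has no collider blocking it and no conditioned non-collider, so it is open.
Try {Adherence, Hospital, Treatment}:
  P1: blocked at fork node Hospital ∈ conditioning set.
  P2: blocked at fork node Adherence ∈ conditioning set.
  P3: blocked at fork node Adherence ∈ conditioning set.
  P4: blocked at chain node Treatment ∈ conditioning set.
  P5: blocked at fork node Treatment ∈ conditioning set.
{Adherence, Hospital, Treatment} contains no descendant of Outcome and blocks every backdoor path.
Every element of {Adherence, Hospital, Treatment} is needed (dropping Adherence leaves P3 open; dropping Hospital leaves P1 open; dropping Treatment leaves P5 open), so no proper subset is valid.
Among all size-3 subsets of the eligible variables, only {Adherence, Hospital, Treatment} blocks every backdoor path, so it is the unique smallest valid adjustment set.

{Adherence, Hospital, Treatment}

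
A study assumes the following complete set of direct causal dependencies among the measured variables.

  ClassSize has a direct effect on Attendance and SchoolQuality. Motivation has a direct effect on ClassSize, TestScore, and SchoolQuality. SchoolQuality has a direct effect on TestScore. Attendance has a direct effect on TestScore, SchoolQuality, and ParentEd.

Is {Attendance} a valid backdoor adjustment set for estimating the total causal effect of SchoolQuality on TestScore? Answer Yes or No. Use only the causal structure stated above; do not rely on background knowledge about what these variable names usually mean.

No

Backdoor paths from SchoolQuality to TestScore (paths whose first edge points into SchoolQuality):
  P1: SchoolQuality <- Motivation -> ClassSize -> Attendance -> TestScore
  P2: SchoolQuality <- Motivation -> TestScore
  P3: SchoolQuality <- ClassSize <- Motivation -> TestScore
  P4: SchoolQuality <- ClassSize -> Attendance -> TestScore
  P5: SchoolQuality <- Attendance <- ClassSize <- Motivation -> TestScore
  P6: SchoolQuality <- Attendance -> TestScore
Condition 1 (no descendant of SchoolQuality in the set): holds — descendants of SchoolQuality are {TestScore}; none are in {Attendance}.
Condition 2 (every backdoor path blocked by {Attendance}):
  P1: blocked at chain node Attendance ∈ conditioning set.
  P2: open — no interior node is in the conditioning set.
  P3: open — no interior node is in the conditioning set.
  P4: blocked at chain node Attendance ∈ conditioning set.
  P5: blocked at chain node Attendance ∈ conditioning set.
  P6: blocked at fork node Attendance ∈ conditioning set.
{Attendance} does not satisfy the backdoor criterion.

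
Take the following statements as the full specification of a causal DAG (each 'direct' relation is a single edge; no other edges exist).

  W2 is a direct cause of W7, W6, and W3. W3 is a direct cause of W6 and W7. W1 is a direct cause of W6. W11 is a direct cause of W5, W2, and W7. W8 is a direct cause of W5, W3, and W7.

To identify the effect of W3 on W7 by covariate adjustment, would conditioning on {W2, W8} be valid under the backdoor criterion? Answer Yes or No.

Yes

Backdoor paths from W3 to W7 (paths whose first edge points into W3):
  P1: W3 <- W2 <- W11 -> W7
  P2: W3 <- W2 <- W11 -> W5 <- W8 -> W7
  P3: W3 <- W2 -> W7
  P4: W3 <- W8 -> W7
  P5: W3 <- W8 -> W5 <- W11 -> W2 -> W7
  P6: W3 <- W8 -> W5 <- W11 -> W7
Condition 1 (no descendant of W3 in the set): holds — descendants of W3 are {W6, W7}; none are in {W2, W8}.
Condition 2 (every backdoor path blocked by {W2, W8}):
  P1: blocked at chain node W2 ∈ conditioning set.
  P2: blocked at chain node W2 ∈ conditioning set.
  P3: blocked at fork node W2 ∈ conditioning set.
  P4: blocked at fork node W8 ∈ conditioning set.
  P5: blocked at fork node W8 ∈ conditioning set.
  P6: blocked at fork node W8 ∈ conditioning set.
{W2, W8} satisfies the backdoor criterion.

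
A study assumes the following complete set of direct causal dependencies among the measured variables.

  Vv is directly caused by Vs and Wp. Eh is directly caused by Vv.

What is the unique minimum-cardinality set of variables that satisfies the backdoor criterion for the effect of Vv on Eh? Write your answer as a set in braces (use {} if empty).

{}

Variables eligible for adjustment (non-descendants of Vv, excluding Vv and Eh): {Vs, Wp}.
Backdoor paths from Vv to Eh:
  (none)
With no backdoor paths the empty set already satisfies the criterion, and it is trivially minimal.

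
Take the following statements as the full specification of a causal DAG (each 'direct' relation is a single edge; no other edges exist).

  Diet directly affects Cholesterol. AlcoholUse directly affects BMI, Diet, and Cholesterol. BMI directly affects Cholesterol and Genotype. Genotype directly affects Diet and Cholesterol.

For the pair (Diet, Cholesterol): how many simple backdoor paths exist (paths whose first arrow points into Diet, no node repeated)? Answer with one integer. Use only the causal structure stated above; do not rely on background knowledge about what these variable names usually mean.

A backdoor path from Diet to Cholesterol is any simple undirected path whose first edge points into Diet (i.e. leaves Diet via a parent).
Parents of Diet: {AlcoholUse, Genotype}.
Enumerating:
  P1: Diet <- AlcoholUse -> BMI -> Genotype -> Cholesterol
  P2: Diet <- AlcoholUse -> BMI -> Cholesterol
  P3: Diet <- AlcoholUse -> Cholesterol
  P4: Diet <- Genotype <- BMI <- AlcoholUse -> Cholesterol
  P5: Diet <- Genotype <- BMI -> Cholesterol
  P6: Diet <- Genotype -> Cholesterol
That exhausts the simple backdoor paths. Count: 6.

6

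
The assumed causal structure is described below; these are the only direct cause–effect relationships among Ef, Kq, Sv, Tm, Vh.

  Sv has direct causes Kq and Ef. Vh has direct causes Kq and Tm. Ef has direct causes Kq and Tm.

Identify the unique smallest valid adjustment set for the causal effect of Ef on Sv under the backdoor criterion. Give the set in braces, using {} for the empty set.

Variables eligible for adjustment (non-descendants of Ef, excluding Ef and Sv): {Kq, Tm, Vh}.
Backdoor paths from Ef to Sv:
  P1: Ef <- Tm -> Vh <- Kq -> Sv
  P2: Ef <- Kq -> Sv
The empty set is not sufficient: P2 (Ef <- Kq -> Sv) has no collider blocking it and no conditioned non-collider, so it is open.
Try {Kq}:
  P1: blocked at collider Vh (neither it nor any descendant is in the conditioning set).
  P2: blocked at fork node Kq ∈ conditioning set.
{Kq} contains no descendant of Ef and blocks every backdoor path.
No other singleton works — e.g. {Tm} leaves P2 open — so {Kq} is the unique smallest valid adjustment set.

{Kq}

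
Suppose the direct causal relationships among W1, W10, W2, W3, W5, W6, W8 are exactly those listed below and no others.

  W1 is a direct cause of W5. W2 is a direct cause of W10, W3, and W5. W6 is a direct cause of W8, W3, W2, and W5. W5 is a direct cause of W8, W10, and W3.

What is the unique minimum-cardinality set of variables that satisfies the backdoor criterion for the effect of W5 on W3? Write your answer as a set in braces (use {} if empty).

Variables eligible for adjustment (non-descendants of W5, excluding W5 and W3): {W1, W2, W6}.
Backdoor paths from W5 to W3:
  P1: W5 <- W6 -> W2 -> W3
  P2: W5 <- W6 -> W3
  P3: W5 <- W2 <- W6 -> W3
  P4: W5 <- W2 -> W3
The empty set is not sufficient: P1 (W5 <- W6 -> W2 -> W3) has no collider blocking it and no conditioned non-collider, so it is open.
Try {W2, W6}:
  P1: blocked at fork node W6 ∈ conditioning set.
  P2: blocked at fork node W6 ∈ conditioning set.
  P3: blocked at chain node W2 ∈ conditioning set.
  P4: blocked at fork node W2 ∈ conditioning set.
{W2, W6} contains no descendant of W5 and blocks every backdoor path.
Every element of {W2, W6} is needed (dropping W2 leaves P4 open; dropping W6 leaves P2 open), so no proper subset is valid.
Among all size-2 subsets of the eligible variables, only {W2, W6} blocks every backdoor path, so it is the unique smallest valid adjustment set.

{W2, W6}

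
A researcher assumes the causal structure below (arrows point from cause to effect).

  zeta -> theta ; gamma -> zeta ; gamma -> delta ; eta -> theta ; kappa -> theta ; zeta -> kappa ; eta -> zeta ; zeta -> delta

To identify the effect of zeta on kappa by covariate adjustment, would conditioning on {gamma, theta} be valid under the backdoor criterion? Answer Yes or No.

Backdoor paths from zeta to kappa (paths whose first edge points into zeta):
  P1: zeta <- eta -> theta <- kappa
Condition 1 (no descendant of zeta in the set): FAILS — theta is a descendant of zeta.
Condition 2 (every backdoor path blocked by {gamma, theta}):
  P1: open — collider(s) theta are conditioned on (or have a conditioned descendant) and no non-collider on the path is in the set.
{gamma, theta} does not satisfy the backdoor criterion.

No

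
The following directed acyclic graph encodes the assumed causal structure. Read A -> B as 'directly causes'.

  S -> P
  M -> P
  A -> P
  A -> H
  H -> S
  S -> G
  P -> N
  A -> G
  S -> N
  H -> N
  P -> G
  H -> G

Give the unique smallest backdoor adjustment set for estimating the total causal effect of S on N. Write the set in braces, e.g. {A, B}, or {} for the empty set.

{H}

Variables eligible for adjustment (non-descendants of S, excluding S and N): {A, H, M}.
Backdoor paths from S to N:
  P1: S <- H <- A -> P -> N
  P2: S <- H <- A -> G <- P -> N
  P3: S <- H -> N
  P4: S <- H -> G <- A -> P -> N
  P5: S <- H -> G <- P -> N
The empty set is not sufficient: P1 (S <- H <- A -> P -> N) has no collider blocking it and no conditioned non-collider, so it is open.
Try {H}:
  P1: blocked at chain node H ∈ conditioning set.
  P2: blocked at chain node H ∈ conditioning set.
  P3: blocked at fork node H ∈ conditioning set.
  P4: blocked at fork node H ∈ conditioning set.
  P5: blocked at fork node H ∈ conditioning set.
{H} contains no descendant of S and blocks every backdoor path.
No other singleton works — e.g. {A} leaves P3 open — so {H} is the unique smallest valid adjustment set.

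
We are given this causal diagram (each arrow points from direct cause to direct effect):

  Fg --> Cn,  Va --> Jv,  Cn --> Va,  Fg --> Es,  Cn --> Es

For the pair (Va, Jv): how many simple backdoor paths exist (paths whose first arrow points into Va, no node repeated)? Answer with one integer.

0

A backdoor path from Va to Jv is any simple undirected path whose first edge points into Va (i.e. leaves Va via a parent).
Parents of Va: {Cn}.
No simple path from any parent of Va reaches Jv without revisiting Va, so there are no backdoor paths.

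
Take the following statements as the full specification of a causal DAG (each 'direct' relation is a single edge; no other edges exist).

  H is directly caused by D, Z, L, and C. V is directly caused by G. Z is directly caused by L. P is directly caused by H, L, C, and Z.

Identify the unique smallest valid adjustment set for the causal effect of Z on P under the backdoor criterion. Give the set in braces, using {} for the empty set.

Variables eligible for adjustment (non-descendants of Z, excluding Z and P): {C, D, G, L, V}.
Backdoor paths from Z to P:
  P1: Z <- L -> H <- C -> P
  P2: Z <- L -> H -> P
  P3: Z <- L -> P
The empty set is not sufficient: P2 (Z <- L -> H -> P) has no collider blocking it and no conditioned non-collider, so it is open.
Try {L}:
  P1: blocked at fork node L ∈ conditioning set.
  P2: blocked at fork node L ∈ conditioning set.
  P3: blocked at fork node L ∈ conditioning set.
{L} contains no descendant of Z and blocks every backdoor path.
No other singleton works — e.g. {C} leaves P2 open — so {L} is the unique smallest valid adjustment set.

{L}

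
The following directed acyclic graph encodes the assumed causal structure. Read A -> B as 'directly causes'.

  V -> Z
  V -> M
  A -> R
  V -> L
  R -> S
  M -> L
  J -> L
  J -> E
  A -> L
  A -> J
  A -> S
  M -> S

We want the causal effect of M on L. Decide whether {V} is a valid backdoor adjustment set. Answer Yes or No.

Backdoor paths from M to L (paths whose first edge points into M):
  P1: M <- V -> L
Condition 1 (no descendant of M in the set): holds — descendants of M are {L, S}; none are in {V}.
Condition 2 (every backdoor path blocked by {V}):
  P1: blocked at fork node V ∈ conditioning set.
{V} satisfies the backdoor criterion.

Yes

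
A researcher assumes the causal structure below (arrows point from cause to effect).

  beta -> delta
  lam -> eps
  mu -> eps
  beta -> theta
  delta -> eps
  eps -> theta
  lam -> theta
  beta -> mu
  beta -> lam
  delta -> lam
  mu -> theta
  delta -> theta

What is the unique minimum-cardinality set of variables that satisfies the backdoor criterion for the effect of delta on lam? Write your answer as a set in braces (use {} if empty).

{beta}

Variables eligible for adjustment (non-descendants of delta, excluding delta and lam): {beta, mu}.
Backdoor paths from delta to lam:
  P1: delta <- beta -> lam
  P2: delta <- beta -> mu -> eps <- lam
  P3: delta <- beta -> mu -> eps -> theta <- lam
  P4: delta <- beta -> mu -> theta <- lam
  P5: delta <- beta -> mu -> theta <- eps <- lam
  P6: delta <- beta -> theta <- lam
  P7: delta <- beta -> theta <- mu -> eps <- lam
  P8: delta <- beta -> theta <- eps <- lam
The empty set is not sufficient: P1 (delta <- beta -> lam) has no collider blocking it and no conditioned non-collider, so it is open.
Try {beta}:
  P1: blocked at fork node beta ∈ conditioning set.
  P2: blocked at fork node beta ∈ conditioning set.
  P3: blocked at fork node beta ∈ conditioning set.
  P4: blocked at fork node beta ∈ conditioning set.
  P5: blocked at fork node beta ∈ conditioning set.
  P6: blocked at fork node beta ∈ conditioning set.
  P7: blocked at fork node beta ∈ conditioning set.
  P8: blocked at fork node beta ∈ conditioning set.
{beta} contains no descendant of delta and blocks every backdoor path.
No other singleton works — e.g. {mu} leaves P1 open — so {beta} is the unique smallest valid adjustment set.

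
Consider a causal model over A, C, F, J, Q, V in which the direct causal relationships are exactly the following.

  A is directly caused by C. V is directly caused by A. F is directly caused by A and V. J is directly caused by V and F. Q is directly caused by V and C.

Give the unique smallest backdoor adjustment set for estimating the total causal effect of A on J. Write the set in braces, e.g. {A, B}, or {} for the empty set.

Variables eligible for adjustment (non-descendants of A, excluding A and J): {C}.
Backdoor paths from A to J:
  P1: A <- C -> Q <- V -> F -> J
  P2: A <- C -> Q <- V -> J
Each backdoor path contains an unconditioned collider, so every path is already blocked with the empty conditioning set:
  P1: blocked at collider Q (neither it nor any descendant is in the conditioning set).
  P2: blocked at collider Q (neither it nor any descendant is in the conditioning set).
The empty set is therefore the unique smallest valid set.

{}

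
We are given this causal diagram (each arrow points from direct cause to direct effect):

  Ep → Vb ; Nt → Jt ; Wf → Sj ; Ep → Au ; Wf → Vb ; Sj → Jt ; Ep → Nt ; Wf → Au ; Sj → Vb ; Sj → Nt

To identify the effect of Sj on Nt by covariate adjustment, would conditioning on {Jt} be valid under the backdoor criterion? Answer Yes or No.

No

Backdoor paths from Sj to Nt (paths whose first edge points into Sj):
  P1: Sj <- Wf -> Au <- Ep -> Nt
  P2: Sj <- Wf -> Vb <- Ep -> Nt
Condition 1 (no descendant of Sj in the set): FAILS — Jt is a descendant of Sj.
Condition 2 (every backdoor path blocked by {Jt}):
  P1: blocked at collider Au (neither it nor any descendant is in the conditioning set).
  P2: blocked at collider Vb (neither it nor any descendant is in the conditioning set).
{Jt} does not satisfy the backdoor criterion.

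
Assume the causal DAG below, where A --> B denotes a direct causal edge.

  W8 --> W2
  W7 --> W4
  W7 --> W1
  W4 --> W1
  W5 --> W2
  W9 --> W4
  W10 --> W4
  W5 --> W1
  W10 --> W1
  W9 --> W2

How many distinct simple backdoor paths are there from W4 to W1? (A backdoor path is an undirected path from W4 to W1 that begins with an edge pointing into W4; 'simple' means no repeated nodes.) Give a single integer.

3

A backdoor path from W4 to W1 is any simple undirected path whose first edge points into W4 (i.e. leaves W4 via a parent).
Parents of W4: {W10, W7, W9}.
Enumerating:
  P1: W4 <- W9 -> W2 <- W5 -> W1
  P2: W4 <- W10 -> W1
  P3: W4 <- W7 -> W1
That exhausts the simple backdoor paths. Count: 3.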